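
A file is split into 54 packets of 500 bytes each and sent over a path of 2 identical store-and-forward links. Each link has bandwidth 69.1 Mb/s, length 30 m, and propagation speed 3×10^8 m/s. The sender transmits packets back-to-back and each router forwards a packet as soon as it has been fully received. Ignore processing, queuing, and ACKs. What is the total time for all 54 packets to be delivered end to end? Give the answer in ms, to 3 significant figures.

3.18 ms

Per-hop transmission t_tx = L/R = 4000/69100000 = 0.0578871 ms.
Per-hop propagation t_prop = 30/300000000 = 0.0001 ms.
Pipeline fill: first packet needs 2·t_tx to clear all hops; remaining 53 packets each add one t_tx.
Total = (2+54-1)·t_tx + 2·t_prop = 55·0.0578871 + 2·0.0001 = 3.18 ms.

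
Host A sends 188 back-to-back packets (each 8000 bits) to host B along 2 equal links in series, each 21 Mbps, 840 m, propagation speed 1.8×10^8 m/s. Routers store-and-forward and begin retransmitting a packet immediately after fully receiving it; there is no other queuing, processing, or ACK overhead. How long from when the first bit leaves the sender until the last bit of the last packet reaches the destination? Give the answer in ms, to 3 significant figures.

Per-hop transmission t_tx = L/R = 8000/21000000 = 0.380952 ms.
Per-hop propagation t_prop = 840/180000000 = 0.00466667 ms.
Pipeline fill: first packet needs 2·t_tx to clear all hops; remaining 187 packets each add one t_tx.
Total = (2+188-1)·t_tx + 2·t_prop = 189·0.380952 + 2·0.00466667 = 72.0 ms.

72.0 ms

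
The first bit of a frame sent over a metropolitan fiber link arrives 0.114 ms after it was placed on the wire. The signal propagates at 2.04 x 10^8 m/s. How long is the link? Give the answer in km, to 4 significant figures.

d = s × t_prop = 204000000 × 0.000114 = 23.26 km.

23.26 km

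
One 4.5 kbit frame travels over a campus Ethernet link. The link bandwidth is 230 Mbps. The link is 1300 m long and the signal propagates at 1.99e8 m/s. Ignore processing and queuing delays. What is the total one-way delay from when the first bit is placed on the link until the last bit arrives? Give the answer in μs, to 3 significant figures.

L = 4500 bits.
Transmission delay = L/R = 4500 / 230000000 = 19.5652 μs.
Propagation delay = d/s = 1300 m / 199000000 m/s = 6.53266 μs.
Total = 26.1 μs.

26.1 μs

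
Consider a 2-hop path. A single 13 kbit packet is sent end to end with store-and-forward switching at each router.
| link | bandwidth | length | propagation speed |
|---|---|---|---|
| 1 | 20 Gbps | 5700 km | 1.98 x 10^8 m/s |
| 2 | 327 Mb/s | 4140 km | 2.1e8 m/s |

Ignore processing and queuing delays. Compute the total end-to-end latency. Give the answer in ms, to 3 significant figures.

L = 13000 bits.
Transmission delays (L/R per hop): 0.00065, 0.0397554 ms; sum = 0.0404054 ms.
Propagation delays (d/s per hop): 28.7879, 19.7143 ms; sum = 48.5022 ms.
End-to-end = 48.5 ms.

48.5 ms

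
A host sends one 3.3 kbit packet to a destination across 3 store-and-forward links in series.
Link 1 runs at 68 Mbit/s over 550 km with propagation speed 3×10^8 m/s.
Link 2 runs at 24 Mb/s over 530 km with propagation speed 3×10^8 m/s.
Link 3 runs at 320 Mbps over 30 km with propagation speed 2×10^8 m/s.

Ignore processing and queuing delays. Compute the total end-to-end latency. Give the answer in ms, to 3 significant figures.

L = 3300 bits.
Transmission delays (L/R per hop): 0.0485294, 0.1375, 0.0103125 ms; sum = 0.196342 ms.
Propagation delays (d/s per hop): 1.83333, 1.76667, 0.15 ms; sum = 3.75 ms.
End-to-end = 3.95 ms.

3.95 ms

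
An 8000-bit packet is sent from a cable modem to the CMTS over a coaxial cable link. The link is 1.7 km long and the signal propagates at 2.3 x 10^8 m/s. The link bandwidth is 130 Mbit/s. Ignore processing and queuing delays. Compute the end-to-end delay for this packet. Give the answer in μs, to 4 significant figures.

Transmission delay = L/R = 8000 / 130000000 = 61.5385 μs.
Propagation delay = d/s = 1700 m / 2.3e+08 m/s = 7.3913 μs.
Total = 68.93 μs.

68.93 μs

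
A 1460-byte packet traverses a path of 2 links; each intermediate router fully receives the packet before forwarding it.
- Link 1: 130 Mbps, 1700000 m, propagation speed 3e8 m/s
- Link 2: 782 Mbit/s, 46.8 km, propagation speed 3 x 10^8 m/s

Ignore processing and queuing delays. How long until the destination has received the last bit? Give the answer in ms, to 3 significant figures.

L = 1460 × 8 = 11680 bits.
Transmission delays (L/R per hop): 0.0898462, 0.0149361 ms; sum = 0.104782 ms.
Propagation delays (d/s per hop): 5.66667, 0.156 ms; sum = 5.82267 ms.
End-to-end = 5.93 ms.

5.93 ms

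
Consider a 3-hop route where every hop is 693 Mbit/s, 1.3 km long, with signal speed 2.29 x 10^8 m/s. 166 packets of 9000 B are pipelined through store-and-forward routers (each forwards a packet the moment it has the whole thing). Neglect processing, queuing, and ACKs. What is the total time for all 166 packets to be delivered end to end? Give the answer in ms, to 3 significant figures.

Per-hop transmission t_tx = L/R = 72000/693000000 = 0.103896 ms.
Per-hop propagation t_prop = 1300/229000000 = 0.00567686 ms.
Pipeline fill: first packet needs 3·t_tx to clear all hops; remaining 165 packets each add one t_tx.
Total = (3+166-1)·t_tx + 3·t_prop = 168·0.103896 + 3·0.00567686 = 17.5 ms.

17.5 ms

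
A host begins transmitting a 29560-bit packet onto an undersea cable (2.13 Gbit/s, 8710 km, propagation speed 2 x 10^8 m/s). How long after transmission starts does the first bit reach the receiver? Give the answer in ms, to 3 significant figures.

43.6 ms

First bit experiences only propagation delay: d/s = 8710000/200000000 = 43.6 ms.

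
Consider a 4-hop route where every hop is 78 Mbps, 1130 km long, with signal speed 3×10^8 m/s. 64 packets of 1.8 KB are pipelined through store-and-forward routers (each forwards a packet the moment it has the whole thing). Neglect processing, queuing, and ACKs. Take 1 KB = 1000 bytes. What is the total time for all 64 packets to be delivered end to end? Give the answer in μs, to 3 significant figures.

27400 μs

Per-hop transmission t_tx = L/R = 14400/78000000 = 184.615 μs.
Per-hop propagation t_prop = 1130000/300000000 = 3766.67 μs.
Pipeline fill: first packet needs 4·t_tx to clear all hops; remaining 63 packets each add one t_tx.
Total = (4+64-1)·t_tx + 4·t_prop = 67·184.615 + 4·3766.67 = 27400 μs.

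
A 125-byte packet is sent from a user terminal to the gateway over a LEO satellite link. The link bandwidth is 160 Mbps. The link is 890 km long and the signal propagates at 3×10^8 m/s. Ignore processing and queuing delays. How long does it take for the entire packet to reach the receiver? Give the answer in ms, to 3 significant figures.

2.97 ms

L = 125 × 8 = 1000 bits.
Transmission delay = L/R = 1000 / 160000000 = 0.00625 ms.
Propagation delay = d/s = 890000 m / 300000000 m/s = 2.96667 ms.
Total = 2.97 ms.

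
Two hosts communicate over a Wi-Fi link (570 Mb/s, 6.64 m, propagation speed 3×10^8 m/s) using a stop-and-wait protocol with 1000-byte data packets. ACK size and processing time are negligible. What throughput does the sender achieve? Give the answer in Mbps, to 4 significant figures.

t_tx = L/R = 8000/570000000 = 1.40351e-05 s.
t_prop = 6.64/300000000 = 2.21333e-08 s; RTT = 4.42667e-08 s.
Cycle = t_tx + RTT = 1.40794e-05 s.
Throughput = L / cycle = 8000 / 1.40794e-05 = 568.2 Mbps.

568.2 Mbps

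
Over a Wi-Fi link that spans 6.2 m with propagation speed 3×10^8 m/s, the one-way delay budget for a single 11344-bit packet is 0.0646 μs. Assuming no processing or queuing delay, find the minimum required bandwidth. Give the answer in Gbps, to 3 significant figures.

258 Gbps

Propagation delay = 6.2 / 300000000 = 0.0206667 μs.
Transmission budget = 0.0646 − 0.0206667 = 0.0439333 μs.
R ≥ L / t_tx = 11344 bits / 4.39333e-08 s = 258 Gbps.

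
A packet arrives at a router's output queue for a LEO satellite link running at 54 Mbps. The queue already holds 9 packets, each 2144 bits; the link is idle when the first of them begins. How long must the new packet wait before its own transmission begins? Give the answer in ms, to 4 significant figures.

Each queued packet: L/R = 2144/54000000 = 0.0397037 ms.
9 queued → 0.357333 ms.
Queuing delay = 0.3573 ms.

0.3573 ms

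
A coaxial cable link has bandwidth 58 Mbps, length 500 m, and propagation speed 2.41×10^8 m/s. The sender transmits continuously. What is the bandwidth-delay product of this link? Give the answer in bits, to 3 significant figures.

Propagation delay = 500 / 241000000 = 2.07469e-06 s.
BDP = R × t_prop = 58000000 × 2.07469e-06 = 120.332 bits.

120 bits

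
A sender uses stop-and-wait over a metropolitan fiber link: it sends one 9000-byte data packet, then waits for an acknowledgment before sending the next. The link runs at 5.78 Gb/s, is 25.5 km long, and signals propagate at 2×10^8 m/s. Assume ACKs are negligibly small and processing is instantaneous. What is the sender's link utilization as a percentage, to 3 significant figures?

t_tx = L/R = 72000/5780000000 = 1.24567e-05 s.
t_prop = 25500/200000000 = 0.0001275 s; RTT = 0.000255 s.
Cycle = t_tx + RTT = 0.000267457 s.
Utilization = t_tx / cycle = 1.24567e-05/0.000267457 = 4.66 %.

4.66 %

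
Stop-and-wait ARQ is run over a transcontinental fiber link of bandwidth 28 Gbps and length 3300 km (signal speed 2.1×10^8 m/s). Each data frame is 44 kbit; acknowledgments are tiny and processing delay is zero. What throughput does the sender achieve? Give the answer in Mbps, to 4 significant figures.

t_tx = L/R = 44000/28000000000 = 1.57143e-06 s.
t_prop = 3300000/210000000 = 0.0157143 s; RTT = 0.0314286 s.
Cycle = t_tx + RTT = 0.0314301 s.
Throughput = L / cycle = 44000 / 0.0314301 = 1.400 Mbps.

1.400 Mbps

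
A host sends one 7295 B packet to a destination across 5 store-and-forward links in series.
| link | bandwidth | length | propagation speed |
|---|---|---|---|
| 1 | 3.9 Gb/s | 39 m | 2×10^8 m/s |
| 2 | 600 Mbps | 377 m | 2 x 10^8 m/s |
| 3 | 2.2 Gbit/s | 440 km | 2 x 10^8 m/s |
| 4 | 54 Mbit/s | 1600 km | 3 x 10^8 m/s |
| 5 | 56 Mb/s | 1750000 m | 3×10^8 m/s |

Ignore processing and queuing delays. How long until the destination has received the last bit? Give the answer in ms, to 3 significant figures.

L = 7295 × 8 = 58360 bits.
Transmission delays (L/R per hop): 0.0149641, 0.0972667, 0.0265273, 1.08074, 1.04214 ms; sum = 2.26164 ms.
Propagation delays (d/s per hop): 0.000195, 0.001885, 2.2, 5.33333, 5.83333 ms; sum = 13.3687 ms.
End-to-end = 15.6 ms.

15.6 ms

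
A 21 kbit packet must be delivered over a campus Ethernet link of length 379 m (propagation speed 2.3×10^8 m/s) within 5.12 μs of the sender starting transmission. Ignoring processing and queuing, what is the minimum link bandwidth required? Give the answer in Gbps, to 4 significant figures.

Propagation delay = 379 / 2.3e+08 = 1.64783 μs.
Transmission budget = 5.12 − 1.64783 = 3.47217 μs.
R ≥ L / t_tx = 21000 bits / 3.47217e-06 s = 6.048 Gbps.

6.048 Gbps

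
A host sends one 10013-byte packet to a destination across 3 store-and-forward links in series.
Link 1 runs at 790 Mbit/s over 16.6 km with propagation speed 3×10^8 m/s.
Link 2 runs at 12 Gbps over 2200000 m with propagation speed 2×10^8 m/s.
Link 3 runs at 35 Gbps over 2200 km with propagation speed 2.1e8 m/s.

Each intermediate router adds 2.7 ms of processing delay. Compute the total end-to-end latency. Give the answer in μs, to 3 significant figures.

L = 10013 × 8 = 80104 bits.
Transmission delays (L/R per hop): 101.397, 6.67533, 2.28869 μs; sum = 110.361 μs.
Propagation delays (d/s per hop): 55.3333, 11000, 10476.2 μs; sum = 21531.5 μs.
Processing at 2 router(s): 2 × 2.7 ms = 5400 μs.
End-to-end = 27000 μs.

27000 μs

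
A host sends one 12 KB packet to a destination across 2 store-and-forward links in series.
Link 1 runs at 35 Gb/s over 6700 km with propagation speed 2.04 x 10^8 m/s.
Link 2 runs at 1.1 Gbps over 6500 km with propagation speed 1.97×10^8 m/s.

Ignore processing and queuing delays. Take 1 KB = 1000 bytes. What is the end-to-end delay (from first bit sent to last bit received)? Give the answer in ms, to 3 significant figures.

65.9 ms

L = 96000 bits.
Transmission delays (L/R per hop): 0.00274286, 0.0872727 ms; sum = 0.0900156 ms.
Propagation delays (d/s per hop): 32.8431, 32.9949 ms; sum = 65.8381 ms.
End-to-end = 65.9 ms.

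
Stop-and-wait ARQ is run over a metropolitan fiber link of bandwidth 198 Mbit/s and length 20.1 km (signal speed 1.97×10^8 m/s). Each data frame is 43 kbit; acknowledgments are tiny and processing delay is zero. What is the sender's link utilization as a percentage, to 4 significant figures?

51.56 %

t_tx = L/R = 43000/198000000 = 0.000217172 s.
t_prop = 20100/197000000 = 0.00010203 s; RTT = 0.000204061 s.
Cycle = t_tx + RTT = 0.000421233 s.
Utilization = t_tx / cycle = 0.000217172/0.000421233 = 51.56 %.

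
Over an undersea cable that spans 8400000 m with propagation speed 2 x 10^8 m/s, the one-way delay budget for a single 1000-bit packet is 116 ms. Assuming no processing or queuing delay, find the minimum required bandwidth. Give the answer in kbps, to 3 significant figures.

13.5 kbps

Propagation delay = 8400000 / 200000000 = 42 ms.
Transmission budget = 116 − 42 = 74 ms.
R ≥ L / t_tx = 1000 bits / 0.074 s = 13.5 kbps.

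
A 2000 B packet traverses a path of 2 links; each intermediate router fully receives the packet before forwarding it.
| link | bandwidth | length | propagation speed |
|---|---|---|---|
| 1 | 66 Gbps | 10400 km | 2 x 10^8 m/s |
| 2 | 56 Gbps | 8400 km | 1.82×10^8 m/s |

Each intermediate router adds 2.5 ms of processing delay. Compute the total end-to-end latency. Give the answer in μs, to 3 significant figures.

101000 μs

L = 2000 × 8 = 16000 bits.
Transmission delays (L/R per hop): 0.242424, 0.285714 μs; sum = 0.528139 μs.
Propagation delays (d/s per hop): 52000, 46153.8 μs; sum = 98153.8 μs.
Processing at 1 router(s): 1 × 2.5 ms = 2500 μs.
End-to-end = 101000 μs.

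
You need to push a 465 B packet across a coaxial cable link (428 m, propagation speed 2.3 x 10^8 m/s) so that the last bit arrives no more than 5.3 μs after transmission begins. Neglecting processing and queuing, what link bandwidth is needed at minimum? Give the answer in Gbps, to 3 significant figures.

1.08 Gbps

L = 3720 bits.
Propagation delay = 428 / 2.3e+08 = 1.86087 μs.
Transmission budget = 5.3 − 1.86087 = 3.43913 μs.
R ≥ L / t_tx = 3720 bits / 3.43913e-06 s = 1.08 Gbps.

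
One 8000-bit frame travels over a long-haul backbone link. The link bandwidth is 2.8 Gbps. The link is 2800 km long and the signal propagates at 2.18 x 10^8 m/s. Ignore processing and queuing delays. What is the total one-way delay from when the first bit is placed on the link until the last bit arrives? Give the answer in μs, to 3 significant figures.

Transmission delay = L/R = 8000 / 2800000000 = 2.85714 μs.
Propagation delay = d/s = 2800000 m / 2.18e+08 m/s = 12844 μs.
Total = 12800 μs.

12800 μs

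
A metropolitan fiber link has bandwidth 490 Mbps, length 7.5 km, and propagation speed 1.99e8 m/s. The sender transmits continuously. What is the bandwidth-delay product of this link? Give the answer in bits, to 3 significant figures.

Propagation delay = 7500 / 199000000 = 3.76884e-05 s.
BDP = R × t_prop = 490000000 × 3.76884e-05 = 18467.3 bits.

18500 bits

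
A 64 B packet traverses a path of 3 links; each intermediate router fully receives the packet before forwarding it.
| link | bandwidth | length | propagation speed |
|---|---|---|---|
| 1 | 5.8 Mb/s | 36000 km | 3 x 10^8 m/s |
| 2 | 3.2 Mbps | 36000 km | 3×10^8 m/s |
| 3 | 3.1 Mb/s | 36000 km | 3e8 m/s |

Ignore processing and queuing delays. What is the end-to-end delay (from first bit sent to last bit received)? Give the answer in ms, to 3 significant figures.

360 ms

L = 64 × 8 = 512 bits.
Transmission delays (L/R per hop): 0.0882759, 0.16, 0.165161 ms; sum = 0.413437 ms.
Propagation delays (d/s per hop): 120, 120, 120 ms; sum = 360 ms.
End-to-end = 360 ms.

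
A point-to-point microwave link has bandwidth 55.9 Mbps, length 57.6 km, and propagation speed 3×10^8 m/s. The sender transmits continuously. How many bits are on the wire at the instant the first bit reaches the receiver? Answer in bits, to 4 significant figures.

10730 bits

Propagation delay = 57600 / 300000000 = 0.000192 s.
BDP = R × t_prop = 55900000 × 0.000192 = 10732.8 bits.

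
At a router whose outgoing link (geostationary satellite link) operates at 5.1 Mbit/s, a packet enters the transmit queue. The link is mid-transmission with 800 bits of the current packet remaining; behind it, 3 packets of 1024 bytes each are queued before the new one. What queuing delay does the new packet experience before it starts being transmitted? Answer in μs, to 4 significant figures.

Each queued packet: L/R = 8192/5100000 = 1606.27 μs.
3 queued → 4818.82 μs.
Plus remaining 800 bits of current packet: 156.863 μs.
Queuing delay = 4976 μs.

4976 μs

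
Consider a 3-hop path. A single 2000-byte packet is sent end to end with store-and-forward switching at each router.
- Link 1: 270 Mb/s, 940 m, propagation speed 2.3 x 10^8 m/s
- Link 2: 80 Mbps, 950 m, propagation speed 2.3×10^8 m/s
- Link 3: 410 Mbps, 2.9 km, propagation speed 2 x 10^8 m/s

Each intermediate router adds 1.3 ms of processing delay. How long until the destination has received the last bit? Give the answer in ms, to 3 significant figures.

L = 2000 × 8 = 16000 bits.
Transmission delays (L/R per hop): 0.0592593, 0.2, 0.0390244 ms; sum = 0.298284 ms.
Propagation delays (d/s per hop): 0.00408696, 0.00413043, 0.0145 ms; sum = 0.0227174 ms.
Processing at 2 router(s): 2 × 1.3 ms = 2.6 ms.
End-to-end = 2.92 ms.

2.92 ms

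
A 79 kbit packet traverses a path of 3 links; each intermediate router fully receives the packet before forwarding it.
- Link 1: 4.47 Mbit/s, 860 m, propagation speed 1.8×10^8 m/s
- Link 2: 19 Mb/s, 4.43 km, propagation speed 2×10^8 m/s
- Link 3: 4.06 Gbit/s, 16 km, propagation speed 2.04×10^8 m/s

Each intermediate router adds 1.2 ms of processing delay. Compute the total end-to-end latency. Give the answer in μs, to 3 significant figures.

L = 79000 bits.
Transmission delays (L/R per hop): 17673.4, 4157.89, 19.4581 μs; sum = 21850.7 μs.
Propagation delays (d/s per hop): 4.77778, 22.15, 78.4314 μs; sum = 105.359 μs.
Processing at 2 router(s): 2 × 1.2 ms = 2400 μs.
End-to-end = 24400 μs.

24400 μs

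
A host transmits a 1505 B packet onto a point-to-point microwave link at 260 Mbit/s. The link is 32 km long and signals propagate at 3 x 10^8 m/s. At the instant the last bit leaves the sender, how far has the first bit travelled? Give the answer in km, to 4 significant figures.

t_tx = L/R = 12040/260000000 = 4.63077e-05 s.
Distance = s × t_tx = 300000000 × 4.63077e-05 = 13.89 km.

13.89 km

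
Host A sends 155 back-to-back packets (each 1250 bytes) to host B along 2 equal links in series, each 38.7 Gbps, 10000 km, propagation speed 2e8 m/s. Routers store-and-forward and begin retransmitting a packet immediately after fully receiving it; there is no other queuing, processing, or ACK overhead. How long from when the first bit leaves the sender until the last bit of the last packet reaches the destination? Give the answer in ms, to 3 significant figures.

Per-hop transmission t_tx = L/R = 10000/38700000000 = 0.000258398 ms.
Per-hop propagation t_prop = 10000000/200000000 = 50 ms.
Pipeline fill: first packet needs 2·t_tx to clear all hops; remaining 154 packets each add one t_tx.
Total = (2+155-1)·t_tx + 2·t_prop = 156·0.000258398 + 2·50 = 100 ms.

100 ms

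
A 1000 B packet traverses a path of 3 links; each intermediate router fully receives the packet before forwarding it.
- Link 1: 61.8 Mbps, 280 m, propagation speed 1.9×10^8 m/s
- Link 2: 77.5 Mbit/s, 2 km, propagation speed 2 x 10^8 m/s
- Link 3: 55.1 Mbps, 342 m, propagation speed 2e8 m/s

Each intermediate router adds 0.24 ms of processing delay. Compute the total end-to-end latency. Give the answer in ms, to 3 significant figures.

L = 1000 × 8 = 8000 bits.
Transmission delays (L/R per hop): 0.12945, 0.103226, 0.145191 ms; sum = 0.377866 ms.
Propagation delays (d/s per hop): 0.00147368, 0.01, 0.00171 ms; sum = 0.0131837 ms.
Processing at 2 router(s): 2 × 0.24 ms = 0.48 ms.
End-to-end = 0.871 ms.

0.871 ms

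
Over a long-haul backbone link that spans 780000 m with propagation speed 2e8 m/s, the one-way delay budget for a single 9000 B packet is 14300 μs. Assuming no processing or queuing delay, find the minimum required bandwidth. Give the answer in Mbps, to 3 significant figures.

L = 72000 bits.
Propagation delay = 780000 / 200000000 = 3900 μs.
Transmission budget = 14300 − 3900 = 10400 μs.
R ≥ L / t_tx = 72000 bits / 0.0104 s = 6.92 Mbps.

6.92 Mbps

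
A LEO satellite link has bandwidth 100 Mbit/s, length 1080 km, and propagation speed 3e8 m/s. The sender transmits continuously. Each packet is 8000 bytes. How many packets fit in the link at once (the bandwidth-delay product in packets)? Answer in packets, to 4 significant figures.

5.625 packets

Propagation delay = 1080000 / 300000000 = 0.0036 s.
BDP = R × t_prop = 100000000 × 0.0036 = 360000 bits.
In packets of 64000 bits: 5.625 packets.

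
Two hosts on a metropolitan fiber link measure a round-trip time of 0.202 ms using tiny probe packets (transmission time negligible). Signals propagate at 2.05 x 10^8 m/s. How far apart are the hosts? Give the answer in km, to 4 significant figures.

One-way propagation = RTT/2 = 0.101 ms.
d = s × t = 2.05e+08 × 0.000101 = 20.71 km.

20.71 km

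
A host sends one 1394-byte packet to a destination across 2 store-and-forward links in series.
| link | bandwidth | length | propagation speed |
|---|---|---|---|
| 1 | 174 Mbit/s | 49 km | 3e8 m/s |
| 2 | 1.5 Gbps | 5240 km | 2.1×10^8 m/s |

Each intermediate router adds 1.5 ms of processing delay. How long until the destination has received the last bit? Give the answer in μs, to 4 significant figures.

26690 μs

L = 1394 × 8 = 11152 bits.
Transmission delays (L/R per hop): 64.092, 7.43467 μs; sum = 71.5266 μs.
Propagation delays (d/s per hop): 163.333, 24952.4 μs; sum = 25115.7 μs.
Processing at 1 router(s): 1 × 1.5 ms = 1500 μs.
End-to-end = 26690 μs.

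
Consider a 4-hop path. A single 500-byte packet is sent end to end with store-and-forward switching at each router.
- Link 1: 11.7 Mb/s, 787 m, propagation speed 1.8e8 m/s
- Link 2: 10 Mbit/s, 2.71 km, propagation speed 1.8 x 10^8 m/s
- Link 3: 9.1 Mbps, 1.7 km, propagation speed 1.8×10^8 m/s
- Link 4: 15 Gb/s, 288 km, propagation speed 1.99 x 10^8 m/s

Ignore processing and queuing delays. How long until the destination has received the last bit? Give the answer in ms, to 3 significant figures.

2.66 ms

L = 500 × 8 = 4000 bits.
Transmission delays (L/R per hop): 0.34188, 0.4, 0.43956, 0.000266667 ms; sum = 1.18171 ms.
Propagation delays (d/s per hop): 0.00437222, 0.0150556, 0.00944444, 1.44724 ms; sum = 1.47611 ms.
End-to-end = 2.66 ms.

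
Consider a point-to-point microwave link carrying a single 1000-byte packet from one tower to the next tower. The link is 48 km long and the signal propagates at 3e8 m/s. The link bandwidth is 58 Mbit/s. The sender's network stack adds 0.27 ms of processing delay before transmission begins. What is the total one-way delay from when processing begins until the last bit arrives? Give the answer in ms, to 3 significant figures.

0.568 ms

L = 1000 × 8 = 8000 bits.
Transmission delay = L/R = 8000 / 58000000 = 0.137931 ms.
Propagation delay = d/s = 48000 m / 300000000 m/s = 0.16 ms.
Plus processing delay 0.27 ms = 0.27 ms.
Total = 0.568 ms.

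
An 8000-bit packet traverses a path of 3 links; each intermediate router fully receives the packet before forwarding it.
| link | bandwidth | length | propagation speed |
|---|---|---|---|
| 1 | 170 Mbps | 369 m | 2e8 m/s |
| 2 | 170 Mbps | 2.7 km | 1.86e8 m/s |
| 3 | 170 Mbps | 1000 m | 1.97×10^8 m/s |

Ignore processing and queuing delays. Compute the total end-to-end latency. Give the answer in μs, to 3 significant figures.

Transmission delay per hop = L/R = 8000/170000000 = 47.0588 μs; 3 hops → 141.176 μs.
Propagation delays (d/s per hop): 1.845, 14.5161, 5.07614 μs; sum = 21.4373 μs.
End-to-end = 163 μs.

163 μs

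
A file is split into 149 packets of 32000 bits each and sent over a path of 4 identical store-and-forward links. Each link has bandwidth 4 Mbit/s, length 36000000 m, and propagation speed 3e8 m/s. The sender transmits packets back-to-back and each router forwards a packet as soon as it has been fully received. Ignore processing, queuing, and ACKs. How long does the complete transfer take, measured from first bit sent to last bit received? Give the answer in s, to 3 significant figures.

Per-hop transmission t_tx = L/R = 32000/4000000 = 0.008 s.
Per-hop propagation t_prop = 36000000/300000000 = 0.12 s.
Pipeline fill: first packet needs 4·t_tx to clear all hops; remaining 148 packets each add one t_tx.
Total = (4+149-1)·t_tx + 4·t_prop = 152·0.008 + 4·0.12 = 1.70 s.

1.70 s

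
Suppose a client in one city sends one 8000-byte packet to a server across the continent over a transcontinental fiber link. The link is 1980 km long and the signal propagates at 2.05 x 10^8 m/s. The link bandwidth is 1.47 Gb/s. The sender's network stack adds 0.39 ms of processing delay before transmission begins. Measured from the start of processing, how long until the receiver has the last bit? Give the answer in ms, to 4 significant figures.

10.09 ms

L = 8000 × 8 = 64000 bits.
Transmission delay = L/R = 64000 / 1470000000 = 0.0435374 ms.
Propagation delay = d/s = 1980000 m / 2.05e+08 m/s = 9.65854 ms.
Plus processing delay 0.39 ms = 0.39 ms.
Total = 10.09 ms.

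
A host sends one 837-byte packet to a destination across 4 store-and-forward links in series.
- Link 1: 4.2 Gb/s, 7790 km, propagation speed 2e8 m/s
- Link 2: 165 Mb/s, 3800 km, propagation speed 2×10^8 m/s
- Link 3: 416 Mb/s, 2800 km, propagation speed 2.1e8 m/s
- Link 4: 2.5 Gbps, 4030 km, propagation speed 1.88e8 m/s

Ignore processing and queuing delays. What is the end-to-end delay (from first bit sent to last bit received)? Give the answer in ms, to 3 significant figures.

92.8 ms

L = 837 × 8 = 6696 bits.
Transmission delays (L/R per hop): 0.00159429, 0.0405818, 0.0160962, 0.0026784 ms; sum = 0.0609507 ms.
Propagation delays (d/s per hop): 38.95, 19, 13.3333, 21.4362 ms; sum = 92.7195 ms.
End-to-end = 92.8 ms.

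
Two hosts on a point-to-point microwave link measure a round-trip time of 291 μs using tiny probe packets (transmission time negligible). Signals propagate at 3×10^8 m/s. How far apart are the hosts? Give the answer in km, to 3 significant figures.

One-way propagation = RTT/2 = 145.5 μs.
d = s × t = 300000000 × 0.0001455 = 43.7 km.

43.7 km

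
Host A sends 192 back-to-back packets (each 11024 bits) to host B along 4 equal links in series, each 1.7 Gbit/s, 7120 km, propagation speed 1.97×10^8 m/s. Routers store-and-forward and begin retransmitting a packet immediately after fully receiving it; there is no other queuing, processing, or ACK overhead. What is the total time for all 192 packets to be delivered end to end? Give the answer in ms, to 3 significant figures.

Per-hop transmission t_tx = L/R = 11024/1700000000 = 0.00648471 ms.
Per-hop propagation t_prop = 7120000/197000000 = 36.1421 ms.
Pipeline fill: first packet needs 4·t_tx to clear all hops; remaining 191 packets each add one t_tx.
Total = (4+192-1)·t_tx + 4·t_prop = 195·0.00648471 + 4·36.1421 = 146 ms.

146 ms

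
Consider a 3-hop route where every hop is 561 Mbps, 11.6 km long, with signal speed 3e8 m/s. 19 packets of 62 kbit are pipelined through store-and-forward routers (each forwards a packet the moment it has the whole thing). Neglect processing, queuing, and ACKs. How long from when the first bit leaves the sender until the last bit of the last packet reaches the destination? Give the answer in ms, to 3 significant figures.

2.44 ms

Per-hop transmission t_tx = L/R = 62000/561000000 = 0.110517 ms.
Per-hop propagation t_prop = 11600/300000000 = 0.0386667 ms.
Pipeline fill: first packet needs 3·t_tx to clear all hops; remaining 18 packets each add one t_tx.
Total = (3+19-1)·t_tx + 3·t_prop = 21·0.110517 + 3·0.0386667 = 2.44 ms.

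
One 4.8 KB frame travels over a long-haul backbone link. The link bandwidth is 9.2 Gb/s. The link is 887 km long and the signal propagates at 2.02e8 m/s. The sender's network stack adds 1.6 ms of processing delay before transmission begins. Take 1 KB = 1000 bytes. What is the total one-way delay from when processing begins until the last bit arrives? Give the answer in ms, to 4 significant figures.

5.995 ms

L = 38400 bits.
Transmission delay = L/R = 38400 / 9200000000 = 0.00417391 ms.
Propagation delay = d/s = 887000 m / 202000000 m/s = 4.39109 ms.
Plus processing delay 1.6 ms = 1.6 ms.
Total = 5.995 ms.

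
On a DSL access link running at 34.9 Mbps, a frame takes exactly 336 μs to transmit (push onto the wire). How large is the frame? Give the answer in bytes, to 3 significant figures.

1470 bytes

L = R × t_tx = 34900000 b/s × 0.000336 s = 11726.4 bits.
In bytes: 11726.4 / 8 = 1470 bytes.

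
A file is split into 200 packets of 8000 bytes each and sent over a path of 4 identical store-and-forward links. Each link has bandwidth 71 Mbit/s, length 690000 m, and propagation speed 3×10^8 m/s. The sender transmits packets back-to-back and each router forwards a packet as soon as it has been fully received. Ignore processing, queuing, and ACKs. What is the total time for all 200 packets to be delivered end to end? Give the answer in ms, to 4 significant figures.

192.2 ms

Per-hop transmission t_tx = L/R = 64000/71000000 = 0.901408 ms.
Per-hop propagation t_prop = 690000/300000000 = 2.3 ms.
Pipeline fill: first packet needs 4·t_tx to clear all hops; remaining 199 packets each add one t_tx.
Total = (4+200-1)·t_tx + 4·t_prop = 203·0.901408 + 4·2.3 = 192.2 ms.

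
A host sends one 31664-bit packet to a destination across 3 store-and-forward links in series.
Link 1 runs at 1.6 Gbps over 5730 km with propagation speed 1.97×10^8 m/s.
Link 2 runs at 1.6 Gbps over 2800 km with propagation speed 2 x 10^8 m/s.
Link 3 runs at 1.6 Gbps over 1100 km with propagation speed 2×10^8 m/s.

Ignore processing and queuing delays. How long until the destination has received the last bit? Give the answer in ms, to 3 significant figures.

Transmission delay per hop = L/R = 31664/1600000000 = 0.01979 ms; 3 hops → 0.05937 ms.
Propagation delays (d/s per hop): 29.0863, 14, 5.5 ms; sum = 48.5863 ms.
End-to-end = 48.6 ms.

48.6 ms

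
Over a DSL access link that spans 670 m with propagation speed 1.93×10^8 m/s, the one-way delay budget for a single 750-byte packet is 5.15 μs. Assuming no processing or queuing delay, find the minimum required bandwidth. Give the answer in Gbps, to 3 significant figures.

3.57 Gbps

L = 6000 bits.
Propagation delay = 670 / 193000000 = 3.4715 μs.
Transmission budget = 5.15 − 3.4715 = 1.6785 μs.
R ≥ L / t_tx = 6000 bits / 1.6785e-06 s = 3.57 Gbps.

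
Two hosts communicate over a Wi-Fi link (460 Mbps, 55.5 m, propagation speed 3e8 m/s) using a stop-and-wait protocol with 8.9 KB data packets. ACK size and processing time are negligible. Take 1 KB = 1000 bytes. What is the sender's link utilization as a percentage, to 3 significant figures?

99.8 %

t_tx = L/R = 71200/460000000 = 0.000154783 s.
t_prop = 55.5/300000000 = 1.85e-07 s; RTT = 3.7e-07 s.
Cycle = t_tx + RTT = 0.000155153 s.
Utilization = t_tx / cycle = 0.000154783/0.000155153 = 99.8 %.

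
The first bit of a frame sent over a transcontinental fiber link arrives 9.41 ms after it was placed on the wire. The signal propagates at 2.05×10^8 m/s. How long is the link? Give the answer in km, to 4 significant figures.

1929 km

d = s × t_prop = 2.05e+08 × 0.00941 = 1929 km.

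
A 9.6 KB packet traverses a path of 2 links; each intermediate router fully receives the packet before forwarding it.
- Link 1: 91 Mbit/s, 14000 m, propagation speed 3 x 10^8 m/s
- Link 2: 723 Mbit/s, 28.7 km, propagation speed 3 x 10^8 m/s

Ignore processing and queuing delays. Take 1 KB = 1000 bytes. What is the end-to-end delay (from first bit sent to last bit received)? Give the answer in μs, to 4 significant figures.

1093 μs

L = 76800 bits.
Transmission delays (L/R per hop): 843.956, 106.224 μs; sum = 950.18 μs.
Propagation delays (d/s per hop): 46.6667, 95.6667 μs; sum = 142.333 μs.
End-to-end = 1093 μs.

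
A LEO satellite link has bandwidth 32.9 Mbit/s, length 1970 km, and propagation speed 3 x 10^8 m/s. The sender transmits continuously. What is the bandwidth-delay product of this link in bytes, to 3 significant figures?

27000 bytes

Propagation delay = 1970000 / 300000000 = 0.00656667 s.
BDP = R × t_prop = 32900000 × 0.00656667 = 216043 bits.
In bytes: 216043/8 = 27000 bytes.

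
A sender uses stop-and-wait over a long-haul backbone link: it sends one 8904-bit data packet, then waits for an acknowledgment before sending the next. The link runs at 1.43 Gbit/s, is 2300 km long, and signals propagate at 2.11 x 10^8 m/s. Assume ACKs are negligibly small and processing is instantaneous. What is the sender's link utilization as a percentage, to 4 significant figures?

0.02855 %

t_tx = L/R = 8904/1430000000 = 6.22657e-06 s.
t_prop = 2300000/211000000 = 0.0109005 s; RTT = 0.0218009 s.
Cycle = t_tx + RTT = 0.0218072 s.
Utilization = t_tx / cycle = 6.22657e-06/0.0218072 = 0.02855 %.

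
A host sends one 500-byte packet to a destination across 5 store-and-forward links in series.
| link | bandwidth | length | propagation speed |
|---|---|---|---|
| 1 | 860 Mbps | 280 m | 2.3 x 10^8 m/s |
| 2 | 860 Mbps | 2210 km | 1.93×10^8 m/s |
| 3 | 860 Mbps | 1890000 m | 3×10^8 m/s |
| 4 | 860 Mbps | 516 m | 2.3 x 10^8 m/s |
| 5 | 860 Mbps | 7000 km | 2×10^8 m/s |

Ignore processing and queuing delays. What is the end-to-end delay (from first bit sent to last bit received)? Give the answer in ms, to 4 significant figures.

52.78 ms

L = 500 × 8 = 4000 bits.
Transmission delay per hop = L/R = 4000/860000000 = 0.00465116 ms; 5 hops → 0.0232558 ms.
Propagation delays (d/s per hop): 0.00121739, 11.4508, 6.3, 0.00224348, 35 ms; sum = 52.7542 ms.
End-to-end = 52.78 ms.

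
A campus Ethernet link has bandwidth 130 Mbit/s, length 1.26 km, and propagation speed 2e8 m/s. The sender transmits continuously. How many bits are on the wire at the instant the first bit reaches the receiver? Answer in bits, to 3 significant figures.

819 bits

Propagation delay = 1260 / 200000000 = 6.3e-06 s.
BDP = R × t_prop = 130000000 × 6.3e-06 = 819 bits.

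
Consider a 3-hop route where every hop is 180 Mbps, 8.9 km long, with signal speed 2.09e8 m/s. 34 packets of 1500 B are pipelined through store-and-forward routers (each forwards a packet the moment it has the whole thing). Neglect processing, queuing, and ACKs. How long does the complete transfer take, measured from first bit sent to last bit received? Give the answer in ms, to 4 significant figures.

Per-hop transmission t_tx = L/R = 12000/180000000 = 0.0666667 ms.
Per-hop propagation t_prop = 8900/209000000 = 0.0425837 ms.
Pipeline fill: first packet needs 3·t_tx to clear all hops; remaining 33 packets each add one t_tx.
Total = (3+34-1)·t_tx + 3·t_prop = 36·0.0666667 + 3·0.0425837 = 2.528 ms.

2.528 ms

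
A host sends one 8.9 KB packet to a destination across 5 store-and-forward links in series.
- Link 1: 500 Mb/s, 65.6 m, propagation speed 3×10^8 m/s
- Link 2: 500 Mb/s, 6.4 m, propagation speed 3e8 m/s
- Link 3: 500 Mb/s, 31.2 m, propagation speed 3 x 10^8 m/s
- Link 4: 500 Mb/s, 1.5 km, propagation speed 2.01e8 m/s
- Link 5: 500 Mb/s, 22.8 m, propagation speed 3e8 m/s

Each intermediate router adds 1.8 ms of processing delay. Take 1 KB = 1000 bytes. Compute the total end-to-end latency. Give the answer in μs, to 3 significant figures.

L = 71200 bits.
Transmission delay per hop = L/R = 71200/500000000 = 142.4 μs; 5 hops → 712 μs.
Propagation delays (d/s per hop): 0.218667, 0.0213333, 0.104, 7.46269, 0.076 μs; sum = 7.88269 μs.
Processing at 4 router(s): 4 × 1.8 ms = 7200 μs.
End-to-end = 7920 μs.

7920 μs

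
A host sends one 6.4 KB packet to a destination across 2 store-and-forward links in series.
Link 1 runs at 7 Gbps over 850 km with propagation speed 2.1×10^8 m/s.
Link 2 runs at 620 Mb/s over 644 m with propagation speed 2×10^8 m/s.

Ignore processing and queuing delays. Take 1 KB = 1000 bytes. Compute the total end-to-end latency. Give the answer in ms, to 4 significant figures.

4.141 ms

L = 51200 bits.
Transmission delays (L/R per hop): 0.00731429, 0.0825806 ms; sum = 0.0898949 ms.
Propagation delays (d/s per hop): 4.04762, 0.00322 ms; sum = 4.05084 ms.
End-to-end = 4.141 ms.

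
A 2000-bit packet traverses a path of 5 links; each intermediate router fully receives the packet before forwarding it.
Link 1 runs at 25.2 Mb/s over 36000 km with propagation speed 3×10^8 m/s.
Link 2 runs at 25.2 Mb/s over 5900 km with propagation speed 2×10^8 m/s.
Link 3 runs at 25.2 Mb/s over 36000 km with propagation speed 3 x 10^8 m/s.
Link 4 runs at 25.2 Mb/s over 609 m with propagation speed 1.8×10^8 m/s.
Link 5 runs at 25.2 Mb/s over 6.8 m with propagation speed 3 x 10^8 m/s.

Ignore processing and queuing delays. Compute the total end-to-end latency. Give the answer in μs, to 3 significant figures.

Transmission delay per hop = L/R = 2000/25200000 = 79.3651 μs; 5 hops → 396.825 μs.
Propagation delays (d/s per hop): 120000, 29500, 120000, 3.38333, 0.0226667 μs; sum = 269503 μs.
End-to-end = 270000 μs.

270000 μs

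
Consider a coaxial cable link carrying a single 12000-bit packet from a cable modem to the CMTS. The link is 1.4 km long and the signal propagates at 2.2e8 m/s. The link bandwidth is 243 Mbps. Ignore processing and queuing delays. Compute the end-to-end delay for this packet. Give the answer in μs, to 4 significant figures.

55.75 μs

Transmission delay = L/R = 12000 / 243000000 = 49.3827 μs.
Propagation delay = d/s = 1400 m / 2.2e+08 m/s = 6.36364 μs.
Total = 55.75 μs.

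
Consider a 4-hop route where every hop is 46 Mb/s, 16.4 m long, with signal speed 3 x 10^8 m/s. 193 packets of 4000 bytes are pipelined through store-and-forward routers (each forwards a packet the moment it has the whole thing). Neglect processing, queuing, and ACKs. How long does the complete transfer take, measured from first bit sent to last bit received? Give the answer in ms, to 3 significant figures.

136 ms

Per-hop transmission t_tx = L/R = 32000/46000000 = 0.695652 ms.
Per-hop propagation t_prop = 16.4/300000000 = 5.46667e-05 ms.
Pipeline fill: first packet needs 4·t_tx to clear all hops; remaining 192 packets each add one t_tx.
Total = (4+193-1)·t_tx + 4·t_prop = 196·0.695652 + 4·5.46667e-05 = 136 ms.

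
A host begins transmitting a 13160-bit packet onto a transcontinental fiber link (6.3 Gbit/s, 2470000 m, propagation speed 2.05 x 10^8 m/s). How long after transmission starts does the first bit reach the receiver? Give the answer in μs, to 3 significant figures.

12000 μs

First bit experiences only propagation delay: d/s = 2470000/2.05e+08 = 12000 μs.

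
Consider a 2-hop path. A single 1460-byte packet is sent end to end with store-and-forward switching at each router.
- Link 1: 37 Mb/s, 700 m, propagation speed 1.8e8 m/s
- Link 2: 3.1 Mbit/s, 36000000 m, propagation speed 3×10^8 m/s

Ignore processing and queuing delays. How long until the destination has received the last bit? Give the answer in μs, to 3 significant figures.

L = 1460 × 8 = 11680 bits.
Transmission delays (L/R per hop): 315.676, 3767.74 μs; sum = 4083.42 μs.
Propagation delays (d/s per hop): 3.88889, 120000 μs; sum = 120004 μs.
End-to-end = 124000 μs.

124000 μs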